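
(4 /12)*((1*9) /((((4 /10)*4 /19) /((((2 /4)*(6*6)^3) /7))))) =831060 /7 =118722.86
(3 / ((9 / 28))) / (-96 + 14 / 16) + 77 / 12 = 57701 / 9132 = 6.32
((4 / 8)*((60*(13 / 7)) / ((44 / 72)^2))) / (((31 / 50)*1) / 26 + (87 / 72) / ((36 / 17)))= 35481888000 / 141382087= 250.96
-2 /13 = -0.15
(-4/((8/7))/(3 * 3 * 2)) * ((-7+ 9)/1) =-7/18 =-0.39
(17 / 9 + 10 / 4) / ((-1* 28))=-79 / 504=-0.16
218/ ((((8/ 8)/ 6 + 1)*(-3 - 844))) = -1308/ 5929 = -0.22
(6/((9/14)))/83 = 28/249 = 0.11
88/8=11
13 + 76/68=240/17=14.12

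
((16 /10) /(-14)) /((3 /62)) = -248 /105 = -2.36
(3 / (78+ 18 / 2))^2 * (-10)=-10 / 841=-0.01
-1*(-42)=42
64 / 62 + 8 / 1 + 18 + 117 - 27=3628 / 31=117.03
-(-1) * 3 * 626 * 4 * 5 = 37560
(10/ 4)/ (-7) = -5/ 14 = -0.36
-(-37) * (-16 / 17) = -592 / 17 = -34.82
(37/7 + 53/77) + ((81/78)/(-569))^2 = 100676776693/16852407572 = 5.97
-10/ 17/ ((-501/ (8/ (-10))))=-8/ 8517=-0.00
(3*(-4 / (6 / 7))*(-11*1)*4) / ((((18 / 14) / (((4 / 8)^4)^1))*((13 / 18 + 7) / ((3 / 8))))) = 1617 / 1112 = 1.45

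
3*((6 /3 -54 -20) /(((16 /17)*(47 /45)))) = -20655 /94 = -219.73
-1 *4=-4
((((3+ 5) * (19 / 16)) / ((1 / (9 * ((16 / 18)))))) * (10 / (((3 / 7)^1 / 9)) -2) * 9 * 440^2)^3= 20896539343796380461170688000000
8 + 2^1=10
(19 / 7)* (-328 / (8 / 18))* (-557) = 7810254 / 7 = 1115750.57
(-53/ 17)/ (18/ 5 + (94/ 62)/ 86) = -706490/ 819791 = -0.86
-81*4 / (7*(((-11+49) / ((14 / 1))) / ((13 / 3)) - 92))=4212 / 8315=0.51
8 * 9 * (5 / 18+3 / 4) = 74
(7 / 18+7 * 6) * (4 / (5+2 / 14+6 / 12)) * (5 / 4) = 26705 / 711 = 37.56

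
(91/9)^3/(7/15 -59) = -3767855/213354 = -17.66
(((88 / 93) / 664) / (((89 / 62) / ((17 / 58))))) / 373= 187 / 239715537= 0.00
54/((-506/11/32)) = -864/23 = -37.57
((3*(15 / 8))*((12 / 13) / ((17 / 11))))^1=1485 / 442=3.36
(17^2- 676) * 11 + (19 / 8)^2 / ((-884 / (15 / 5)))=-240845115 / 56576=-4257.02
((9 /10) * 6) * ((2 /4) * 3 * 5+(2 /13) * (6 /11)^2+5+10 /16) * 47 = 210325329 /62920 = 3342.74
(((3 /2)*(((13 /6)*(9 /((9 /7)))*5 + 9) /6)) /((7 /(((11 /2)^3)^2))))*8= 901724549 /1344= 670926.00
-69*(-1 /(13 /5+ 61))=115 /106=1.08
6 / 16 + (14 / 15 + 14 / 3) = 239 / 40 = 5.98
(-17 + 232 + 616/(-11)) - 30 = 129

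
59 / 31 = 1.90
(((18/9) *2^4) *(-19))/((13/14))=-8512/13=-654.77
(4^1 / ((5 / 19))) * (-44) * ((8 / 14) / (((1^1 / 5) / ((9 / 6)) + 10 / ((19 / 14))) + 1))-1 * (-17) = -474095 / 16961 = -27.95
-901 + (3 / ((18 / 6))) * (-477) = -1378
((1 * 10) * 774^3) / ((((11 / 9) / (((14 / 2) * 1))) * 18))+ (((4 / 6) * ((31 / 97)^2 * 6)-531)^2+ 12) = 1437013111958743607 / 973822091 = 1475642342.93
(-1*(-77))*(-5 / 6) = -385 / 6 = -64.17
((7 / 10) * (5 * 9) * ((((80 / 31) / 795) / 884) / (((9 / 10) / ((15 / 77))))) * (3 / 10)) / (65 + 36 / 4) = 15 / 147782921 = 0.00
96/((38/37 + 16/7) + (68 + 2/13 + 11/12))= 3878784/2924573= 1.33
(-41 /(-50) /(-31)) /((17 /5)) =-41 /5270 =-0.01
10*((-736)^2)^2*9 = 26409110077440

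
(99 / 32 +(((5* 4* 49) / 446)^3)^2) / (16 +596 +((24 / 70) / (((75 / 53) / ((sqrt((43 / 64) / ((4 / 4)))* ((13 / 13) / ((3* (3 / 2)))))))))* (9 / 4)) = 106620474172471221195843750 / 564245494402660493950546157 -21105079854868252935125* sqrt(43) / 4513963955221283951604369256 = 0.19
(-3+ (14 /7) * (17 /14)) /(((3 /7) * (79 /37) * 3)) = -148 /711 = -0.21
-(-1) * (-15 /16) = -15 /16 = -0.94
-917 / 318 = -2.88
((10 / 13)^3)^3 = 1000000000 / 10604499373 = 0.09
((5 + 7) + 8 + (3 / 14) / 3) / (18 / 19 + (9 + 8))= 1.12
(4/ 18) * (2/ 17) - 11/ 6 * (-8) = 2248/ 153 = 14.69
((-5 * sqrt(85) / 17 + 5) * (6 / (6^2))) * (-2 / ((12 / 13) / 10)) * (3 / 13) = -25 / 6 + 25 * sqrt(85) / 102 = -1.91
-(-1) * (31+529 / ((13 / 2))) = 1461 / 13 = 112.38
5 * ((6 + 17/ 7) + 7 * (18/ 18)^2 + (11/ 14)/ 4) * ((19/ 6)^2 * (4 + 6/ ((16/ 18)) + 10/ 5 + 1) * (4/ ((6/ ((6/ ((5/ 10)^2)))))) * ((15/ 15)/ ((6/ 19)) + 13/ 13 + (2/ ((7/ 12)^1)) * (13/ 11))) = 4283490625/ 3024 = 1416498.22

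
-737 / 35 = -21.06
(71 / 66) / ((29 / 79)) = 5609 / 1914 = 2.93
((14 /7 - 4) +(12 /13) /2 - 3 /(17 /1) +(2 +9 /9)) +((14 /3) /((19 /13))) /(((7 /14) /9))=246728 /4199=58.76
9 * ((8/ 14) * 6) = 216/ 7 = 30.86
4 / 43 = 0.09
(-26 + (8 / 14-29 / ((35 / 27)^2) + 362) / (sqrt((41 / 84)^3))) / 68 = -13 / 34 + 2538054*sqrt(861) / 5000975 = 14.51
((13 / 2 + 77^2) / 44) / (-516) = -3957 / 15136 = -0.26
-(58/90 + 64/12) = -5.98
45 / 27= 5 / 3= 1.67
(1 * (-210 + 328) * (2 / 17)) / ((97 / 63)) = 14868 / 1649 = 9.02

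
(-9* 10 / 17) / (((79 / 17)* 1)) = -90 / 79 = -1.14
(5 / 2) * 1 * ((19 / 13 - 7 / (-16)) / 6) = 1975 / 2496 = 0.79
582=582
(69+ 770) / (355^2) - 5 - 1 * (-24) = 2395314 / 126025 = 19.01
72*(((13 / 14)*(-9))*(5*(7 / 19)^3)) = -1031940 / 6859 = -150.45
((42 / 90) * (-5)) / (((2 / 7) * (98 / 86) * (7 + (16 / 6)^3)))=-387 / 1402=-0.28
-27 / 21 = -9 / 7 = -1.29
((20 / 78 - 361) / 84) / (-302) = 14069 / 989352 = 0.01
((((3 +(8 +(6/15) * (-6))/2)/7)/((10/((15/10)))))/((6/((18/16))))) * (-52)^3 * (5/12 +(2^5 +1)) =-76646739/700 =-109495.34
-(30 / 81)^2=-100 / 729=-0.14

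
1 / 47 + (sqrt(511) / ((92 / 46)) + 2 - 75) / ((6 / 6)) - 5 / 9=-31105 / 423 + sqrt(511) / 2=-62.23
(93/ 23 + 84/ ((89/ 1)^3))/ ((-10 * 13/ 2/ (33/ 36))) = -240401513/ 4215714620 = -0.06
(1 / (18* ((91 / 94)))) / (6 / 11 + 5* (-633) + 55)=-517 / 28013076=-0.00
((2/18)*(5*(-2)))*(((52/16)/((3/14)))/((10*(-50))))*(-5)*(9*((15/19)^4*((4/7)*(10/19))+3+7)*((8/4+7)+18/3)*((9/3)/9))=-1139787545/14856594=-76.72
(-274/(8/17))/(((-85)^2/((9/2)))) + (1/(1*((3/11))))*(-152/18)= -2875691/91800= -31.33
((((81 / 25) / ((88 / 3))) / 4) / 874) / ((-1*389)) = -243 / 2991876800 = -0.00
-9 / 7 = -1.29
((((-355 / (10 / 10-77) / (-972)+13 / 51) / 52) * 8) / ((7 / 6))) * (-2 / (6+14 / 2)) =-314077 / 61901658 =-0.01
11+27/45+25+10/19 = 3527/95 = 37.13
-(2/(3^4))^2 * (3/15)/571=-4/18731655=-0.00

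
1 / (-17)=-1 / 17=-0.06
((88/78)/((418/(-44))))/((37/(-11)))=968/27417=0.04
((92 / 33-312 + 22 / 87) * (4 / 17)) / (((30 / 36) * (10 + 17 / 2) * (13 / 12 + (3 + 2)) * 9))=-6307712 / 73237615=-0.09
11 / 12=0.92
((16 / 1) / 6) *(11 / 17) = 88 / 51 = 1.73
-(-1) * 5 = 5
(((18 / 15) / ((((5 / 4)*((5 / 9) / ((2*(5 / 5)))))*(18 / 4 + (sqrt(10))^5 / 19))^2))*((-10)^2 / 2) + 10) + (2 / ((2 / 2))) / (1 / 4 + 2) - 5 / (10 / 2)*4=8.00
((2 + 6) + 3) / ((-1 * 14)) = -0.79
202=202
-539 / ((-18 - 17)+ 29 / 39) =21021 / 1336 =15.73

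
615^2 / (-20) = -75645 / 4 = -18911.25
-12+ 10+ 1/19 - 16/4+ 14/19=-99/19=-5.21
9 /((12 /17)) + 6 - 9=39 /4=9.75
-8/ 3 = -2.67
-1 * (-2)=2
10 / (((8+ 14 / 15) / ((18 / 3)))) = 450 / 67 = 6.72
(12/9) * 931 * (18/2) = 11172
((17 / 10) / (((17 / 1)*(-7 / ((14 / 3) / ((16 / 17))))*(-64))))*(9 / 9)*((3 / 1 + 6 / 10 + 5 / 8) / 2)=0.00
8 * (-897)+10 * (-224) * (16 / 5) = -14344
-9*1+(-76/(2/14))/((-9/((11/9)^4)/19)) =147459787/59049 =2497.24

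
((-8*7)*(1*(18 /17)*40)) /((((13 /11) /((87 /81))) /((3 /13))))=-1429120 /2873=-497.43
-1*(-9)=9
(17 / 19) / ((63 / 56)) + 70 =12106 / 171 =70.80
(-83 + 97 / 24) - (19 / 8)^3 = -92.35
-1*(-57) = 57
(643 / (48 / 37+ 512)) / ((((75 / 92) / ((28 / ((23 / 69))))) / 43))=164705093 / 29675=5550.30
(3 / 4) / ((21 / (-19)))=-19 / 28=-0.68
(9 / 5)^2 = 81 / 25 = 3.24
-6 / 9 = -2 / 3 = -0.67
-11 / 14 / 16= -11 / 224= -0.05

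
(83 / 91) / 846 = 83 / 76986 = 0.00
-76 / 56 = -19 / 14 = -1.36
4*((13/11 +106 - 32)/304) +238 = 199795/836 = 238.99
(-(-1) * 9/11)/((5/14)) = 126/55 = 2.29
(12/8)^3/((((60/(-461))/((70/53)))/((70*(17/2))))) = -17280585/848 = -20378.05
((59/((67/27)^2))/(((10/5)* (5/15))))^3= 2968.68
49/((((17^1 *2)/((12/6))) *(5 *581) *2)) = 7/14110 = 0.00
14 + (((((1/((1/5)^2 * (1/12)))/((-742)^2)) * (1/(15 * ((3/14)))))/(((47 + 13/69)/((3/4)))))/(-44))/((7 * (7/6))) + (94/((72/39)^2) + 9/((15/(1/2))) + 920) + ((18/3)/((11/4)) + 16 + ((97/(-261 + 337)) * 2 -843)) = 8238515971920791/59009108170320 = 139.61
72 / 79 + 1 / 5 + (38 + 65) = 41124 / 395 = 104.11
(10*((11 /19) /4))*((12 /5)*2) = 132 /19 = 6.95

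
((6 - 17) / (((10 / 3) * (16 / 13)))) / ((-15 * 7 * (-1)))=-143 / 5600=-0.03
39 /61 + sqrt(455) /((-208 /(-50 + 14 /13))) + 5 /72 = 3113 /4392 + 159 * sqrt(455) /676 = 5.73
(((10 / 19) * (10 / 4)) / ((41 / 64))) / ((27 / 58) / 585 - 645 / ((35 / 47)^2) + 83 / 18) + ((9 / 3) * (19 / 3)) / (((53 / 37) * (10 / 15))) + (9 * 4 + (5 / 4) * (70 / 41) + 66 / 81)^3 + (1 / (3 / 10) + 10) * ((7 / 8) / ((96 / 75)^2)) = 4977167741968589921805334877 / 84196903706845011588096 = 59113.43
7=7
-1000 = -1000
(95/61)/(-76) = -5/244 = -0.02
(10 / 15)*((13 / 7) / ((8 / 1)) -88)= -4915 / 84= -58.51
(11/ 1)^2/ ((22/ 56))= 308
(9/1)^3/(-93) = -243/31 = -7.84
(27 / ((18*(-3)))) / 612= -0.00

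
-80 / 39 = -2.05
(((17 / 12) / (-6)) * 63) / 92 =-0.16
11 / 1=11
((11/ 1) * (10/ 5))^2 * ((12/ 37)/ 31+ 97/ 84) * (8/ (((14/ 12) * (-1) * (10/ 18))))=-1956140208/ 281015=-6960.98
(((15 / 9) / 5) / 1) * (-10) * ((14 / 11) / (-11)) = 140 / 363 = 0.39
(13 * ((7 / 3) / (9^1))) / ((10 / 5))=91 / 54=1.69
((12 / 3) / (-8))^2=1 / 4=0.25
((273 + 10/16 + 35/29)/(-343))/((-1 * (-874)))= -63761/69549424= -0.00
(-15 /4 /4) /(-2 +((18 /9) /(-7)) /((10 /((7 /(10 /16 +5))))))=3375 /7328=0.46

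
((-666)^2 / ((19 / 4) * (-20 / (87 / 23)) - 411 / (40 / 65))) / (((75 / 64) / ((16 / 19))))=-105374711808 / 229102475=-459.95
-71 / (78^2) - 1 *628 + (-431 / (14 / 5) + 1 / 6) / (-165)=-1468834051 / 2342340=-627.08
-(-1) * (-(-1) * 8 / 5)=8 / 5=1.60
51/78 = 0.65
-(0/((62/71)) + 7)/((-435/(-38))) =-266/435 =-0.61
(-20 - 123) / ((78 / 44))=-242 / 3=-80.67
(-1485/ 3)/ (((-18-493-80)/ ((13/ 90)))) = 0.12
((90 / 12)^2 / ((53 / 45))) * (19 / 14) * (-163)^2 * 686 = 250449357375 / 212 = 1181364893.28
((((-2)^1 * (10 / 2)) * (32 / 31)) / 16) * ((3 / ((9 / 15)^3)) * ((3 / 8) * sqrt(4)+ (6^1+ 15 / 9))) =-63125 / 837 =-75.42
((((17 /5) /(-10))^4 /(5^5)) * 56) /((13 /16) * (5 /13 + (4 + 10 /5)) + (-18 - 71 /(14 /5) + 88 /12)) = -98220696 /12647705078125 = -0.00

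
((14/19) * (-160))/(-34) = 1120/323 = 3.47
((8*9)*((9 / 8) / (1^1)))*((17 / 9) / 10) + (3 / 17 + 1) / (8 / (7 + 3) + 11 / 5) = 8003 / 510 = 15.69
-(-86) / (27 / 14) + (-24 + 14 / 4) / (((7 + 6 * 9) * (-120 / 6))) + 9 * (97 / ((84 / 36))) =193111789 / 461160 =418.75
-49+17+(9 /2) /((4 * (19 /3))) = -31.82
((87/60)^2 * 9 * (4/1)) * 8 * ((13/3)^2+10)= 435638/25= 17425.52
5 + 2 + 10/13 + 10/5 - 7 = 36/13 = 2.77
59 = 59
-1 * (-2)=2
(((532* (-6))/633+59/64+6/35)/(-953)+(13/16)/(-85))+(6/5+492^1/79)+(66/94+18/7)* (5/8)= 9.47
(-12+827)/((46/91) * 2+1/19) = 1409135/1839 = 766.25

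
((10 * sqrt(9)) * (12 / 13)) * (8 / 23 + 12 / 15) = 9504 / 299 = 31.79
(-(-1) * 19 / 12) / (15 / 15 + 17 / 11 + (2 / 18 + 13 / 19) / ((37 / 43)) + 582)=440781 / 162987752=0.00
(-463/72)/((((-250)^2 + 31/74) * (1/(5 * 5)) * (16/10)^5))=-1338359375/5455908569088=-0.00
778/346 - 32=-5147/173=-29.75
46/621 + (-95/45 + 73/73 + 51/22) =761/594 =1.28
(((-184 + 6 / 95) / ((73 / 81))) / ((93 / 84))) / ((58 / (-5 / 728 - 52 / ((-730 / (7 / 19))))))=-69227628237 / 1124154415150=-0.06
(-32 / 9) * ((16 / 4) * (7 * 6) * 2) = -3584 / 3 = -1194.67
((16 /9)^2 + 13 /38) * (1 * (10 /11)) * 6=107810 /5643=19.11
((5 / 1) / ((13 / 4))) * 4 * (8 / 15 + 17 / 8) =16.36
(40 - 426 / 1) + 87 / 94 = -36197 / 94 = -385.07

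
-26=-26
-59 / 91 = -0.65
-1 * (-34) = 34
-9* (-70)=630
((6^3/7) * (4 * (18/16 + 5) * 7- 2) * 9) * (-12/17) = -3954096/119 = -33227.70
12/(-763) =-12/763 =-0.02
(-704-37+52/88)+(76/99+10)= -144469/198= -729.64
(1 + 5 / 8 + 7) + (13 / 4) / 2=41 / 4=10.25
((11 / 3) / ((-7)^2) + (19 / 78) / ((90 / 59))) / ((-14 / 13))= -80669 / 370440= -0.22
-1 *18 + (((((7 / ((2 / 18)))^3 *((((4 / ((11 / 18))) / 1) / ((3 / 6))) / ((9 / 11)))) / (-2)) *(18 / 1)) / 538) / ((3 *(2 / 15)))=-45013302 / 269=-167335.70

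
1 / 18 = 0.06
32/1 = 32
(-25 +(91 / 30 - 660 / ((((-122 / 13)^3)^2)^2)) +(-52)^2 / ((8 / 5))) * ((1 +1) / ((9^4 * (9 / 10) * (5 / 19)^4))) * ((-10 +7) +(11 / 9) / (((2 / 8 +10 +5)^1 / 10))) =-10697335946335998996407920162429707779 / 41303242688750732457321842026080000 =-259.00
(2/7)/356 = 1/1246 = 0.00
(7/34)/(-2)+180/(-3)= -4087/68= -60.10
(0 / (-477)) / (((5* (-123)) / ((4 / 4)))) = 0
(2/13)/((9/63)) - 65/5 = -155/13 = -11.92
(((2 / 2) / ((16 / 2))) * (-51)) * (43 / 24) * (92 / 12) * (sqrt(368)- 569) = 9566597 / 192- 16813 * sqrt(23) / 48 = 48146.19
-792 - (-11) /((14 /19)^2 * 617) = -95774173 /120932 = -791.97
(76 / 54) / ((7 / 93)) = 1178 / 63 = 18.70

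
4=4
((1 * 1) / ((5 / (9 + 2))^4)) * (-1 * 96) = -1405536 / 625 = -2248.86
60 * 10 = 600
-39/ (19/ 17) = -34.89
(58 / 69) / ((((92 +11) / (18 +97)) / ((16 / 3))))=5.01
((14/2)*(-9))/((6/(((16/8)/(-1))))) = 21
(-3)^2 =9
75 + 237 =312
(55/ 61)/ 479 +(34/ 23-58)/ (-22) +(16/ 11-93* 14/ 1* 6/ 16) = -14318335443/ 29569628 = -484.22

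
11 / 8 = 1.38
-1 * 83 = -83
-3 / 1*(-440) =1320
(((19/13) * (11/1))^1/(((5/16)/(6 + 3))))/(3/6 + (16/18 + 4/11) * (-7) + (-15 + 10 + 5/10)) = -186219/5135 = -36.26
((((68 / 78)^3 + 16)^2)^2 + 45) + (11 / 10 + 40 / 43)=410656166931569146058759263 / 5324069791897862802030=77132.00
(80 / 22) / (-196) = -10 / 539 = -0.02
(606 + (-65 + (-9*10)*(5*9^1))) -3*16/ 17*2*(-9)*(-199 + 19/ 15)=-1152473/ 85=-13558.51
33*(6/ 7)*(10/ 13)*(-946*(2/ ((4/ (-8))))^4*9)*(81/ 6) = -58260280320/ 91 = -640222860.66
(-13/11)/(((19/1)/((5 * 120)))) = -7800/209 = -37.32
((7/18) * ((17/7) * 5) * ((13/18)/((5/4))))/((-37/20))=-1.47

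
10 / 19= 0.53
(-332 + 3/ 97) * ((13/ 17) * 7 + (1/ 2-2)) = -4218331/ 3298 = -1279.06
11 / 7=1.57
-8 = -8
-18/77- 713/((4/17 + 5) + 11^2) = -971945/165242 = -5.88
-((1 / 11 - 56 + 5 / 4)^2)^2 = -33454945200625 / 3748096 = -8925850.67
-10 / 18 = -5 / 9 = -0.56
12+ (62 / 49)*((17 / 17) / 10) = 12.13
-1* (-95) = 95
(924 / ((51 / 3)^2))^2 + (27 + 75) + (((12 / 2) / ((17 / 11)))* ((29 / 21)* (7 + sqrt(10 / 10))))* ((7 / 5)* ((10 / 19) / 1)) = 143.83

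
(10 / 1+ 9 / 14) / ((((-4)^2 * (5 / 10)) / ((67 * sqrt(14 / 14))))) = 9983 / 112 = 89.13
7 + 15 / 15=8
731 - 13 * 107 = -660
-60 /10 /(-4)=3 /2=1.50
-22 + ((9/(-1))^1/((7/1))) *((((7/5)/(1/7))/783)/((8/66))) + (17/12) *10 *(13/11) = -103171/19140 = -5.39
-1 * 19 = -19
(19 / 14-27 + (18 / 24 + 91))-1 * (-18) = 2355 / 28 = 84.11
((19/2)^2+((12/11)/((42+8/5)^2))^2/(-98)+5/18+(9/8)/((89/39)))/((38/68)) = 162.88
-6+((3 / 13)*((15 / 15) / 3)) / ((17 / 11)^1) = -1315 / 221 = -5.95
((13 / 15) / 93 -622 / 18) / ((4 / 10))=-8032 / 93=-86.37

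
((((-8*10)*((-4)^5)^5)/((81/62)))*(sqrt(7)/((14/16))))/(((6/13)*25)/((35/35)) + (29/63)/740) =429780313879817381478400*sqrt(7)/62940393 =18066169827018367.96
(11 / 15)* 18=66 / 5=13.20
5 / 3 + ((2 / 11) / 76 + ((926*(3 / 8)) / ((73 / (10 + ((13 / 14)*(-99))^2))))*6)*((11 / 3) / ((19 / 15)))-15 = 21663242515885 / 30991128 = 699014.33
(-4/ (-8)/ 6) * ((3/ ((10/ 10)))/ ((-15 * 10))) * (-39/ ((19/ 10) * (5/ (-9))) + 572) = -1157/ 1140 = -1.01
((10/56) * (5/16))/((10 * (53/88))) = 55/5936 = 0.01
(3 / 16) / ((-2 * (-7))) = 3 / 224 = 0.01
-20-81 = -101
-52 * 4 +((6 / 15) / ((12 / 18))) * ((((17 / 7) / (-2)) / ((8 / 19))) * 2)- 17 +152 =-21409 / 280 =-76.46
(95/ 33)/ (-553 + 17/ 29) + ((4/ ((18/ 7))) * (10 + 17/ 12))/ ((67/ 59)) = 4101803/ 262372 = 15.63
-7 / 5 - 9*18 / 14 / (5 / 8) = -19.91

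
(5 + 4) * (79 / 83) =711 / 83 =8.57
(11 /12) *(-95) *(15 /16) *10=-26125 /32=-816.41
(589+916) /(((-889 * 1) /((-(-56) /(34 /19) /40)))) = -5719 /4318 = -1.32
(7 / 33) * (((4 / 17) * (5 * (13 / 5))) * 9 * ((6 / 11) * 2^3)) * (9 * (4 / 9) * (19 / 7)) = 569088 / 2057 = 276.66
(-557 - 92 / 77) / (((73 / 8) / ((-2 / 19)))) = 6.44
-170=-170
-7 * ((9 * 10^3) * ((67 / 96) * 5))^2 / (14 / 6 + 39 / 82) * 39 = -529931710546875 / 5528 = -95863189317.45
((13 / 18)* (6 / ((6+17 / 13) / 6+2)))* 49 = 16562 / 251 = 65.98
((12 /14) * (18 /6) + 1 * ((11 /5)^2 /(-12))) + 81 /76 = 32258 /9975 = 3.23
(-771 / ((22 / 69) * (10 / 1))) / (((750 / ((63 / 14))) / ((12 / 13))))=-478791 / 357500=-1.34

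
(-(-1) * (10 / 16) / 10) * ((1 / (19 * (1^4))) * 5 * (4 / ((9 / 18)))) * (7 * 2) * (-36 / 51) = -420 / 323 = -1.30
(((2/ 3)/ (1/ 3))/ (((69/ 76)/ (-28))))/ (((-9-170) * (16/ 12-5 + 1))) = -532/ 4117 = -0.13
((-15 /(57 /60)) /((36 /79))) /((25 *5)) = -79 /285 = -0.28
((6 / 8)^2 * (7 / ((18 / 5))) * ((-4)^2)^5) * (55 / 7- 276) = -307527680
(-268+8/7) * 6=-11208/7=-1601.14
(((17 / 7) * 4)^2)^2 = 21381376 / 2401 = 8905.20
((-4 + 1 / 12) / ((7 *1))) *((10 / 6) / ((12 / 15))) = -1175 / 1008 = -1.17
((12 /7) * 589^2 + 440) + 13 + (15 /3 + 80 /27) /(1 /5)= 112495546 /189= 595214.53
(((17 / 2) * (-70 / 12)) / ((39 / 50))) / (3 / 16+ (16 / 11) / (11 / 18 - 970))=-22840741000 / 66831453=-341.77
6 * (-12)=-72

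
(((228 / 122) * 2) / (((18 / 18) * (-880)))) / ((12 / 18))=-171 / 26840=-0.01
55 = 55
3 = 3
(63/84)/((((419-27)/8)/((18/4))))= 27/392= 0.07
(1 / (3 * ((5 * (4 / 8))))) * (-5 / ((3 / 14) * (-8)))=7 / 18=0.39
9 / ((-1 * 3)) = -3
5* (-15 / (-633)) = 25 / 211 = 0.12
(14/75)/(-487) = -14/36525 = -0.00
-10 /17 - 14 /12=-179 /102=-1.75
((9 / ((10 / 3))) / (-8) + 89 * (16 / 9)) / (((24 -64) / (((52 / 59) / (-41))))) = 1477801 / 17416800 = 0.08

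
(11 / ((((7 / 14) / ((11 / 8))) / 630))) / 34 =38115 / 68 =560.51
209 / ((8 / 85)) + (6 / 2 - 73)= 17205 / 8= 2150.62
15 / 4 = 3.75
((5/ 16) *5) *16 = 25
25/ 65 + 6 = 83/ 13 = 6.38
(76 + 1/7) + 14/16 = 4313/56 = 77.02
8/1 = 8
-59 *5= -295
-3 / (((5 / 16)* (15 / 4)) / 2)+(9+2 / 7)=729 / 175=4.17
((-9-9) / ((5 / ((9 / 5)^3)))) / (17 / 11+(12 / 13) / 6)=-12.36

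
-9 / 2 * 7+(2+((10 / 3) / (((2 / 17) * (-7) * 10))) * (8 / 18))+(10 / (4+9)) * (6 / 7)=-142607 / 4914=-29.02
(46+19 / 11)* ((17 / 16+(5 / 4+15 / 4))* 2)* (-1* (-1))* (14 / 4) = 356475 / 176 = 2025.43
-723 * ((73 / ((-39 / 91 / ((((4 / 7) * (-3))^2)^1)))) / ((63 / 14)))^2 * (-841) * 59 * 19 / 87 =42752973927424 / 441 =96945519109.80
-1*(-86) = 86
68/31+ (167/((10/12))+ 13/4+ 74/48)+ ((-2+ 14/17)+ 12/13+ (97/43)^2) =322596383917/1520099880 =212.22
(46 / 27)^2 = 2.90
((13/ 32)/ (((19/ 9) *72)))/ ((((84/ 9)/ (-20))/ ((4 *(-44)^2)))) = -23595/ 532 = -44.35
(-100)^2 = 10000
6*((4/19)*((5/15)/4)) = 2/19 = 0.11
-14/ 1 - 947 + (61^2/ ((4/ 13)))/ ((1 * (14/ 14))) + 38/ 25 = 1113377/ 100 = 11133.77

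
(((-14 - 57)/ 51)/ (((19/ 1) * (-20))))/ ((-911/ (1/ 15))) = -71/ 264827700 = -0.00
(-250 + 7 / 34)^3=-15586428.84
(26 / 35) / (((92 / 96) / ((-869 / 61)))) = -542256 / 49105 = -11.04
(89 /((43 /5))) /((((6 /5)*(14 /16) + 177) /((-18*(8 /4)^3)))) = -427200 /51041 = -8.37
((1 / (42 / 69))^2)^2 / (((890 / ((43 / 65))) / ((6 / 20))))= 36099489 / 22223656000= 0.00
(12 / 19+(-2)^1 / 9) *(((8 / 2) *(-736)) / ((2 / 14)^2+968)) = -10097920 / 8111043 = -1.24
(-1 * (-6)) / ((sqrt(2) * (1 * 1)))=3 * sqrt(2)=4.24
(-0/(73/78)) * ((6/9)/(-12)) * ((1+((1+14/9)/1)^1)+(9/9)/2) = 0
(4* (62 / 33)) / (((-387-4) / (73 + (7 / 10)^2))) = -455638 / 322575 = -1.41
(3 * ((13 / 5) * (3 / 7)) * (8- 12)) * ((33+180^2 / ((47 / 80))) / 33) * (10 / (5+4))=-89909768 / 3619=-24843.82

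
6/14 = 3/7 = 0.43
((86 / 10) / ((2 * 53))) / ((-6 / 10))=-43 / 318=-0.14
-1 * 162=-162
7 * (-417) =-2919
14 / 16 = 7 / 8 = 0.88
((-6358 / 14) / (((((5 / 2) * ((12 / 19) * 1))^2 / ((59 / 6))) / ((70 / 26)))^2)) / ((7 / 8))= -1442145087779 / 24640200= -58528.14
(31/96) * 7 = 217/96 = 2.26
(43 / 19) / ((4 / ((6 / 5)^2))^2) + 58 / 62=452348 / 368125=1.23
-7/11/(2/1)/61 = -7/1342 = -0.01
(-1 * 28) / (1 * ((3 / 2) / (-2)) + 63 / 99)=1232 / 5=246.40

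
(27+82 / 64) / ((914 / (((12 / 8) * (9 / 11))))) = 24435 / 643456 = 0.04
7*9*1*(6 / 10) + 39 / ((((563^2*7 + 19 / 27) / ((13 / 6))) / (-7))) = 905789871 / 23962864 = 37.80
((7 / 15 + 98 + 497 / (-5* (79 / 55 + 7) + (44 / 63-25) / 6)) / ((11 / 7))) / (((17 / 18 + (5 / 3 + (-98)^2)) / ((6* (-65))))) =-828599502276 / 365648119397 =-2.27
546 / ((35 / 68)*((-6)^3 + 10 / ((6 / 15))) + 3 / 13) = -482664 / 86701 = -5.57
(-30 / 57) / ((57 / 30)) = -100 / 361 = -0.28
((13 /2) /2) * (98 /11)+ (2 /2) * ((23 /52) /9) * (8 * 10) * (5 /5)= 84649 /2574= 32.89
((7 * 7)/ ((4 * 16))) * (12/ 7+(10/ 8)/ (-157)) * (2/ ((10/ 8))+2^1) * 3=14.11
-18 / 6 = -3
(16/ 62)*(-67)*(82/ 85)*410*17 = -3604064/ 31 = -116260.13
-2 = -2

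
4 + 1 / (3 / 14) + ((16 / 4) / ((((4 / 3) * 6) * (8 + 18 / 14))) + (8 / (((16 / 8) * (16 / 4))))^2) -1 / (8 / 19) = 11459 / 1560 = 7.35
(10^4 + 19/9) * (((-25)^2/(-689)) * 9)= -56261875/689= -81657.29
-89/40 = -2.22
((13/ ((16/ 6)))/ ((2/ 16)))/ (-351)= -1/ 9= -0.11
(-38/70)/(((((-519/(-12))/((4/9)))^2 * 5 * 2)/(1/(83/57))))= -46208/11737405575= -0.00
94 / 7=13.43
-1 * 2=-2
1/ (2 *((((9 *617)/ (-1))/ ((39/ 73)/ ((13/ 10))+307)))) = -22441/ 810738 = -0.03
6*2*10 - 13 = 107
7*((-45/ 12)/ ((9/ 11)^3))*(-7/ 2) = 326095/ 1944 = 167.74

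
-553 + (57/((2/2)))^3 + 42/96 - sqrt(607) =2954247/16 - sqrt(607) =184615.80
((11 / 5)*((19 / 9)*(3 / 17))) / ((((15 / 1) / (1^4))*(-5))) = -209 / 19125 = -0.01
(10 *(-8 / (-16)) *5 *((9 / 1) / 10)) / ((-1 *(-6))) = 15 / 4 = 3.75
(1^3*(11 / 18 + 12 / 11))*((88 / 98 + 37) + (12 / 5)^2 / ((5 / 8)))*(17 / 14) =551078239 / 5659500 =97.37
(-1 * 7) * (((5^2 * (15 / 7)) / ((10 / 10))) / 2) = -375 / 2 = -187.50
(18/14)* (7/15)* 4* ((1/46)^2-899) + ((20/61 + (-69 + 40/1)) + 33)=-347419509/161345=-2153.27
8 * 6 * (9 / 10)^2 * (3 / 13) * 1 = 2916 / 325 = 8.97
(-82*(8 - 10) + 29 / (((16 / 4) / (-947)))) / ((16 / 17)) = -7120.61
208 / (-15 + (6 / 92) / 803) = -7683104 / 554067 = -13.87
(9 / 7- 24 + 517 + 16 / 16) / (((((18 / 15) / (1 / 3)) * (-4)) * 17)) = -2.02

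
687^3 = 324242703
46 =46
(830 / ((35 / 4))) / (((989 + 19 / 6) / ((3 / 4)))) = 2988 / 41671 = 0.07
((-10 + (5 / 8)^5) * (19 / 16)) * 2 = -6166545 / 262144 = -23.52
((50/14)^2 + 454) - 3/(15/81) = 110386/245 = 450.56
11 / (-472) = -11 / 472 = -0.02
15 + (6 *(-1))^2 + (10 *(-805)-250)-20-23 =-8292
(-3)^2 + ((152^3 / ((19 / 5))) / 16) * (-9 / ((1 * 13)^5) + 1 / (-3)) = -21437418289 / 1113879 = -19245.73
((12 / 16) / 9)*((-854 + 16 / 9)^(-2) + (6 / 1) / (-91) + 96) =7.99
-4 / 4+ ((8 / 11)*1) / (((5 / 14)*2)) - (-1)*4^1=221 / 55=4.02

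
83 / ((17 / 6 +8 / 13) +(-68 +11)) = -6474 / 4177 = -1.55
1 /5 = 0.20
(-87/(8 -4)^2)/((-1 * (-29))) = -3/16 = -0.19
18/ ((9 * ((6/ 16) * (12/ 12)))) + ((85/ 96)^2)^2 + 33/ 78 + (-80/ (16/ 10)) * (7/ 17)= -266865308467/ 18770558976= -14.22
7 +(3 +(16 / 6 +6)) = 56 / 3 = 18.67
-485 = -485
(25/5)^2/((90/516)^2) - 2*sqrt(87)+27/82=606715/738 - 2*sqrt(87)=803.45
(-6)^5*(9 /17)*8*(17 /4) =-139968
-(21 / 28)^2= -9 / 16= -0.56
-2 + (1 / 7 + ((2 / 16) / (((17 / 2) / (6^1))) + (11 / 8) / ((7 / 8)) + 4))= 905 / 238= 3.80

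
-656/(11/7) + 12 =-4460/11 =-405.45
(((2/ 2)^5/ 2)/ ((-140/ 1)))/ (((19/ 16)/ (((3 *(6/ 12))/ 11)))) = -3/ 7315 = -0.00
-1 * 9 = -9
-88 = -88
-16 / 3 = -5.33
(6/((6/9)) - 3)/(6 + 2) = 3/4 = 0.75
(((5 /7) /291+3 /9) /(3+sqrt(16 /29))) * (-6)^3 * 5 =-4284576 /33271+196992 * sqrt(29) /33271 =-96.89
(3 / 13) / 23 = 3 / 299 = 0.01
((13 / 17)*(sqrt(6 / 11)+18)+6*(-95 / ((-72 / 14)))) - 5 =13*sqrt(66) / 187+12199 / 102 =120.16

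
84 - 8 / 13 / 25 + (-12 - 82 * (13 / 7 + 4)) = -408.31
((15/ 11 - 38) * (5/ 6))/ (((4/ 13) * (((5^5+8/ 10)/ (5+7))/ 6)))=-392925/ 171919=-2.29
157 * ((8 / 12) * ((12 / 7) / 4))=314 / 7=44.86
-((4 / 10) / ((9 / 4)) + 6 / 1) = -6.18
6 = 6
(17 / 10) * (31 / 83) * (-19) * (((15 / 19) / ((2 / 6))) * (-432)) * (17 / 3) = 5805432 / 83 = 69944.96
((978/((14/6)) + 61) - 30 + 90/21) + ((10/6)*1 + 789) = 26147/21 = 1245.10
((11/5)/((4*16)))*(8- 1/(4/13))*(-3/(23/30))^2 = 84645/33856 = 2.50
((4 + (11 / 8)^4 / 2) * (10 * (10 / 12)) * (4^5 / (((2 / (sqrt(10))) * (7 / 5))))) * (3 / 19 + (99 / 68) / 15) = 650688525 * sqrt(10) / 144704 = 14219.77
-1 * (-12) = 12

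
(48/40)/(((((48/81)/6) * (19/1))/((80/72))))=27/38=0.71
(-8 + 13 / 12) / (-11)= 83 / 132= 0.63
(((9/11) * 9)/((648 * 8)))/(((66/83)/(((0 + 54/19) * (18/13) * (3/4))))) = 20169/3825536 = 0.01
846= 846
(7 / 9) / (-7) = -1 / 9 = -0.11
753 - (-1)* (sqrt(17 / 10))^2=7547 / 10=754.70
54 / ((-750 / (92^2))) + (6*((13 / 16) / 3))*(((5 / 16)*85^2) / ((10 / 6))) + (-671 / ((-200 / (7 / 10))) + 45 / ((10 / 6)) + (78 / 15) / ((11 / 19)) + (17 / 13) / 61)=227539237729 / 139568000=1630.31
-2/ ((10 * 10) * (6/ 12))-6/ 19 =-169/ 475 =-0.36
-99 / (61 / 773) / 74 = -76527 / 4514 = -16.95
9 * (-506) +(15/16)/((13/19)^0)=-72849/16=-4553.06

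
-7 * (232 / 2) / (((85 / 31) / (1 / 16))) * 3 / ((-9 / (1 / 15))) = 6293 / 15300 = 0.41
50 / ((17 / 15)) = 750 / 17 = 44.12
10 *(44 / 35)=88 / 7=12.57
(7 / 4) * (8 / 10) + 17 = 92 / 5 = 18.40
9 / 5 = 1.80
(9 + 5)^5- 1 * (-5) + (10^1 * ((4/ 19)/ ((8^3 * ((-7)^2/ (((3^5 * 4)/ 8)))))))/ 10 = 128184012787/ 238336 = 537829.00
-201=-201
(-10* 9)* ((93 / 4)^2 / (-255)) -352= -21925 / 136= -161.21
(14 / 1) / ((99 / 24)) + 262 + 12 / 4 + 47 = 10408 / 33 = 315.39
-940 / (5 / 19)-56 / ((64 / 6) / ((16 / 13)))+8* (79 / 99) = -4597264 / 1287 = -3572.08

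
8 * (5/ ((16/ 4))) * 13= 130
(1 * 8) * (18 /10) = 72 /5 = 14.40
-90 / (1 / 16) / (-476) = 360 / 119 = 3.03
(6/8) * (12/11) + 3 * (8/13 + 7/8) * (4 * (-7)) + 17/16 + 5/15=-844123/6864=-122.98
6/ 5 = 1.20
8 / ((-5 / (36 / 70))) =-144 / 175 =-0.82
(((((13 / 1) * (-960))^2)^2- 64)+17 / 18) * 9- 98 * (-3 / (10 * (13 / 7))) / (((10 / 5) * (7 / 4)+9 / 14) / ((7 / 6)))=411540144154213338666 / 1885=218323683901439436.96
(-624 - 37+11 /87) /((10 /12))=-114992 /145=-793.05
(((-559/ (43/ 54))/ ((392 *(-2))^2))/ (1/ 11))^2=14907321/ 94450499584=0.00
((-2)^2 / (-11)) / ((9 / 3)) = -4 / 33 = -0.12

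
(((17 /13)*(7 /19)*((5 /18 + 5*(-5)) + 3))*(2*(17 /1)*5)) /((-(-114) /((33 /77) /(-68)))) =33235 /337896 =0.10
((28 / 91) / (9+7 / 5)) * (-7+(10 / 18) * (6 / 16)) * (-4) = 815 / 1014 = 0.80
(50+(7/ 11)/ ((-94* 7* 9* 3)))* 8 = 400.00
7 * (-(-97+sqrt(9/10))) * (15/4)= 2521.35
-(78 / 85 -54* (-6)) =-27618 / 85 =-324.92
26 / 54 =13 / 27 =0.48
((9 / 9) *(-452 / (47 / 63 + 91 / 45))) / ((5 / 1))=-7119 / 218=-32.66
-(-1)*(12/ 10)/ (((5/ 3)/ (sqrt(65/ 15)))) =6*sqrt(39)/ 25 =1.50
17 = 17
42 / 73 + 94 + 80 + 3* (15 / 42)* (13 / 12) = 718409 / 4088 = 175.74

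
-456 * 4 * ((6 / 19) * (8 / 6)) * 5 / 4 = -960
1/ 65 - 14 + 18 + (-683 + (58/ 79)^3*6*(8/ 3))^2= 7234879992743852606/ 15800684608865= 457883.96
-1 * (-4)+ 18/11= 62/11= 5.64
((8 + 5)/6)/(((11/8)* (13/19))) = 76/33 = 2.30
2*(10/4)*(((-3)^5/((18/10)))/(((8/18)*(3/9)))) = -18225/4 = -4556.25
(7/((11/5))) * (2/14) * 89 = 445/11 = 40.45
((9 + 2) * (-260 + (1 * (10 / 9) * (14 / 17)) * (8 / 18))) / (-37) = 3932060 / 50949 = 77.18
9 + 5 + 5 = 19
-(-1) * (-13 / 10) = -13 / 10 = -1.30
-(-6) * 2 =12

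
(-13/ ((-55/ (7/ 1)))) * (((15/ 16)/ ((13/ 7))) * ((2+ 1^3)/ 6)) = 147/ 352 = 0.42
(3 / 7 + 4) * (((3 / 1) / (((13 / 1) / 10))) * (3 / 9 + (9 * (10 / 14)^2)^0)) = 1240 / 91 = 13.63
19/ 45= 0.42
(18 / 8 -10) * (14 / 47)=-217 / 94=-2.31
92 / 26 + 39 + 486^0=566 / 13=43.54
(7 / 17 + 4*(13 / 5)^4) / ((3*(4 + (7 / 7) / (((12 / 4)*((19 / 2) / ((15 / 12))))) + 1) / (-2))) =-147935748 / 6109375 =-24.21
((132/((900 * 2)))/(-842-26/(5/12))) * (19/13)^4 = -75449/203925540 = -0.00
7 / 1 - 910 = -903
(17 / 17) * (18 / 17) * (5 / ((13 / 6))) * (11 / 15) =396 / 221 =1.79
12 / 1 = 12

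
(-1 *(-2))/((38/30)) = 30/19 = 1.58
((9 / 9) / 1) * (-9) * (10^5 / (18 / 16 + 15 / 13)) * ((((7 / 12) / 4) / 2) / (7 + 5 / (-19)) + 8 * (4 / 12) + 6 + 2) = -5330203125 / 1264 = -4216932.85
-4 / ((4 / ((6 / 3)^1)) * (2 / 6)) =-6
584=584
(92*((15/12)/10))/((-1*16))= -23/32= -0.72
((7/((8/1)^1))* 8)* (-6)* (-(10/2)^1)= 210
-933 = -933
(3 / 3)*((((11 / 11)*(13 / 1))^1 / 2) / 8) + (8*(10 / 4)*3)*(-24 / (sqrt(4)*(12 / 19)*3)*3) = -18227 / 16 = -1139.19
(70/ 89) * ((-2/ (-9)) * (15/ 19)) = 700/ 5073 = 0.14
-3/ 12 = -1/ 4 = -0.25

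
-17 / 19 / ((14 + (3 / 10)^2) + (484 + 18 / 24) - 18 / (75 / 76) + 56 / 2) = -0.00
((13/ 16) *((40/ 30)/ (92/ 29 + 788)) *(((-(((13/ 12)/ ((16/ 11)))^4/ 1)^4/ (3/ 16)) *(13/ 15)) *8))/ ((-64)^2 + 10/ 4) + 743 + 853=2159386638691004198178509799016367644317970489819/ 1352999147143393339437083203589420926862622720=1596.00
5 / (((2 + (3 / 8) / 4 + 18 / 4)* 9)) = 160 / 1899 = 0.08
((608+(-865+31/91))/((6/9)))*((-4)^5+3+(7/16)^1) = 286035093/728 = 392905.35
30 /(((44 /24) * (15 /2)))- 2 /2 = 13 /11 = 1.18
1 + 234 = 235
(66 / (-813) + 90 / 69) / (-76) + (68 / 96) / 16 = 1281355 / 45475968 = 0.03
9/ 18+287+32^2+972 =4567/ 2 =2283.50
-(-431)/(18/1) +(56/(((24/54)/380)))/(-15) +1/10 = -142558/45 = -3167.96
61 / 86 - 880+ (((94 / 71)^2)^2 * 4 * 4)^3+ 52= 166478286717261265593857662389 / 1411232715695109757544726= 117966.57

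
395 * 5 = 1975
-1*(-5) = 5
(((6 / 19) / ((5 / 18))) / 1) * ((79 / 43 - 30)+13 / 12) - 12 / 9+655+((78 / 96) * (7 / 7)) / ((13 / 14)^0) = 122293939 / 196080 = 623.69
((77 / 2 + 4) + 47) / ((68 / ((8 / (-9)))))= -1.17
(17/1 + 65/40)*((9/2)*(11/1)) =14751/16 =921.94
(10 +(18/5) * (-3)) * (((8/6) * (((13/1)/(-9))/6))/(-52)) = -2/405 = -0.00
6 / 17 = 0.35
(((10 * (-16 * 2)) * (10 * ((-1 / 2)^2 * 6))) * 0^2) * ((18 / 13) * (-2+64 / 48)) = 0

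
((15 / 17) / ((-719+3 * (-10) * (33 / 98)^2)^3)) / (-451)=1660954464120 / 320057657349372153991439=0.00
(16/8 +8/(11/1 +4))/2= 19/15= 1.27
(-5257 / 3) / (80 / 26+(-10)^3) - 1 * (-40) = 1623541 / 38880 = 41.76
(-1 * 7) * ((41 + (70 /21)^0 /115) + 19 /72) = -2392159 /8280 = -288.91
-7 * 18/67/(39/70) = -2940/871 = -3.38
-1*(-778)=778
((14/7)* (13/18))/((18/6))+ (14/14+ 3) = 121/27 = 4.48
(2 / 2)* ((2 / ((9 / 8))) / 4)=4 / 9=0.44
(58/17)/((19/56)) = 3248/323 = 10.06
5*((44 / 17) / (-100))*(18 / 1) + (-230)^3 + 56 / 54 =-27923267966 / 2295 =-12167001.29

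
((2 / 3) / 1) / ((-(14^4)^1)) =-1 / 57624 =-0.00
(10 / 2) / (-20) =-1 / 4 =-0.25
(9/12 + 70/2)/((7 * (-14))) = -143/392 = -0.36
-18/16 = -9/8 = -1.12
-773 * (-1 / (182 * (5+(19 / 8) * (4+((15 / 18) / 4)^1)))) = 74208 / 261989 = 0.28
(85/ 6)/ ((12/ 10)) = 425/ 36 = 11.81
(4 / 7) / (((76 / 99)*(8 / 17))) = 1683 / 1064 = 1.58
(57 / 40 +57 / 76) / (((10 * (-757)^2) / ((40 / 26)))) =87 / 148992740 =0.00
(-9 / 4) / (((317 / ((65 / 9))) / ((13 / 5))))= -169 / 1268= -0.13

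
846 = 846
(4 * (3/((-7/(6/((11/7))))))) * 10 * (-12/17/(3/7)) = 20160/187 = 107.81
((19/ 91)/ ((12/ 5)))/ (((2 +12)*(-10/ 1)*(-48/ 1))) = 19/ 1467648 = 0.00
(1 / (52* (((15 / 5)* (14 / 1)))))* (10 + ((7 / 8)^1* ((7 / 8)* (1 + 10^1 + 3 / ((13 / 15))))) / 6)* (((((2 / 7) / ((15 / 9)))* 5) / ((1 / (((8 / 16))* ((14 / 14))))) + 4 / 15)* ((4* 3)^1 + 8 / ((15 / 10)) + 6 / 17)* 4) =486700709 / 1824469920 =0.27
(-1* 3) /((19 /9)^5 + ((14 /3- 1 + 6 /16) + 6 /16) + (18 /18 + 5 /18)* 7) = -708588 /13060237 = -0.05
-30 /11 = -2.73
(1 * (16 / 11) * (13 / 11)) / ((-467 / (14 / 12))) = -728 / 169521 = -0.00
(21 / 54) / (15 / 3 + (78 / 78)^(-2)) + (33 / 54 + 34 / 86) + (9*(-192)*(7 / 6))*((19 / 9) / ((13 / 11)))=-217348829 / 60372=-3600.16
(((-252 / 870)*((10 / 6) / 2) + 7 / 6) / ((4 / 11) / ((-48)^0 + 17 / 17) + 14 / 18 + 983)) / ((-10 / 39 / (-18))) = 266409 / 4035640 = 0.07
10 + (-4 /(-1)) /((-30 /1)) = 148 /15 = 9.87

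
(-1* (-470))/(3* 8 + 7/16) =7520/391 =19.23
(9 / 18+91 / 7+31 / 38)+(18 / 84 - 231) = -57581 / 266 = -216.47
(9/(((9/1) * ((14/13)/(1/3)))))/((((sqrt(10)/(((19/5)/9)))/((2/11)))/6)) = 247 * sqrt(10)/17325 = 0.05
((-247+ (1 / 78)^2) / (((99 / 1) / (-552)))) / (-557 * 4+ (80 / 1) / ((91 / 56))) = -34563181 / 54679482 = -0.63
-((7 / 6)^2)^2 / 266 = -343 / 49248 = -0.01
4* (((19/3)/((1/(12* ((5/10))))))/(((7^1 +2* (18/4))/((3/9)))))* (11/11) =19/6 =3.17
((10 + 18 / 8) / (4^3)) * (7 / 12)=343 / 3072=0.11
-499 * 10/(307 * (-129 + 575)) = -2495/68461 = -0.04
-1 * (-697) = 697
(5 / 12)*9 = 3.75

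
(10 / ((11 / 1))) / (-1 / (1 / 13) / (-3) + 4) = 6 / 55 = 0.11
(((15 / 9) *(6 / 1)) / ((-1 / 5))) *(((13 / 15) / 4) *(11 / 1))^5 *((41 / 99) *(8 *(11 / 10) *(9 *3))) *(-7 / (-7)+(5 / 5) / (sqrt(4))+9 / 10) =-2451681466663 / 2700000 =-908030.17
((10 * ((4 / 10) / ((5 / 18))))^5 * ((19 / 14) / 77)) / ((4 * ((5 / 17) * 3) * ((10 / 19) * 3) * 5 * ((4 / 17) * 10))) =175232657664 / 1052734375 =166.45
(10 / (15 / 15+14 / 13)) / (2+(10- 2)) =13 / 27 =0.48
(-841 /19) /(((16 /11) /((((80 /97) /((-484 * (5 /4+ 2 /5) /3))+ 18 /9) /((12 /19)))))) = -36136929 /375584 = -96.22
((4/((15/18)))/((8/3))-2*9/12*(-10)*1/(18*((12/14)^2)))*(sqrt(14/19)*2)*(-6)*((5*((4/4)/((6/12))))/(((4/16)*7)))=-12676*sqrt(266)/1197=-172.71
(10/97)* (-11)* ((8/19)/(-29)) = 0.02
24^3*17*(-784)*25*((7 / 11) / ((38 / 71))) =-1144629964800 / 209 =-5476698396.17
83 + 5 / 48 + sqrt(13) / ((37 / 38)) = 38 * sqrt(13) / 37 + 3989 / 48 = 86.81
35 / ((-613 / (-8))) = 280 / 613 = 0.46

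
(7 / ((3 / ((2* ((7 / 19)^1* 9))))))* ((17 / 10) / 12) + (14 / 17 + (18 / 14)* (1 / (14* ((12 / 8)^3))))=2889547 / 949620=3.04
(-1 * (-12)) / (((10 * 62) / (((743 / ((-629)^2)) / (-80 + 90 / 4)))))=-4458 / 7052300825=-0.00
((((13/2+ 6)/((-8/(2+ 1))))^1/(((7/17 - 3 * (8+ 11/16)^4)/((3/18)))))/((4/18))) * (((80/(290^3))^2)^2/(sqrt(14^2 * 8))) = 313344 * sqrt(2)/736737800120209051663368942078125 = 0.00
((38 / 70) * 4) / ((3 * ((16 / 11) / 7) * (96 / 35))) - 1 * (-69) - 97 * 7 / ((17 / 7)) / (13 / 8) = -25913477 / 254592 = -101.78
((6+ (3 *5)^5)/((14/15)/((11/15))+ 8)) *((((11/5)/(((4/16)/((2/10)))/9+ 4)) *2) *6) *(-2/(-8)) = 1653931818/12665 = 130590.75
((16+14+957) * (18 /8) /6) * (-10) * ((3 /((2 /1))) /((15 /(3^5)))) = -89940.38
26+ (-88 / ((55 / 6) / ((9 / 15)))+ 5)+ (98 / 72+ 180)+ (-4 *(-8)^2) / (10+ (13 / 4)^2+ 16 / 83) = 4819120583 / 24806700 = 194.27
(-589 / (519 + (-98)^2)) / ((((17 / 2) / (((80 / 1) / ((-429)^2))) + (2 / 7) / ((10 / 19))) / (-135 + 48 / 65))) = 1151405472 / 2882213787713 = 0.00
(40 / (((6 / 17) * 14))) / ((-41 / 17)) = -2890 / 861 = -3.36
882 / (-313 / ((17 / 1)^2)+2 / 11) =-934626 / 955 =-978.67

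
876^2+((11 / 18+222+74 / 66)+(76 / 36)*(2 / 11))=151984823 / 198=767600.12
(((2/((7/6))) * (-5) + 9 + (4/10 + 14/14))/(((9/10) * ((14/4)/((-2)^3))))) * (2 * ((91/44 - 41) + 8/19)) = 32967680/92169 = 357.69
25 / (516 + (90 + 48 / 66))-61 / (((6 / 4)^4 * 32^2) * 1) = 509243 / 17299008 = 0.03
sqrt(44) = 2 * sqrt(11) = 6.63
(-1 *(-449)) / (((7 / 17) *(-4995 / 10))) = -15266 / 6993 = -2.18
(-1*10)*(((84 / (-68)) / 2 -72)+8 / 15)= 36763 / 51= 720.84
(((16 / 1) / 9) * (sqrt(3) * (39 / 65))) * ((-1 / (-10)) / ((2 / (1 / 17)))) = 4 * sqrt(3) / 1275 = 0.01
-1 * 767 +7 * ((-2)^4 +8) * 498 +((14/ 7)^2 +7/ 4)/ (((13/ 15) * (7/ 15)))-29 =30169127/ 364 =82882.22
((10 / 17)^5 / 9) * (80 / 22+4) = 2800000 / 46855281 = 0.06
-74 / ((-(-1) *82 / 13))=-481 / 41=-11.73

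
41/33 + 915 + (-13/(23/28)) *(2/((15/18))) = 3332996/3795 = 878.26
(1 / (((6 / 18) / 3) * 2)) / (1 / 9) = 81 / 2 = 40.50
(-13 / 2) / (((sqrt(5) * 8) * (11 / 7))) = -0.23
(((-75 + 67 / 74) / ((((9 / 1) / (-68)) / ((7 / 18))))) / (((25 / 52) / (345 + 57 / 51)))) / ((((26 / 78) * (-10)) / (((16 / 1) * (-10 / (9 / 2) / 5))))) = 375787449856 / 1123875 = 334367.66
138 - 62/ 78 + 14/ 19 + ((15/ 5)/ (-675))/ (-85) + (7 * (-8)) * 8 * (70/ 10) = -14162451128/ 4723875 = -2998.06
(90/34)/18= 5/34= 0.15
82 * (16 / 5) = 1312 / 5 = 262.40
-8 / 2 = -4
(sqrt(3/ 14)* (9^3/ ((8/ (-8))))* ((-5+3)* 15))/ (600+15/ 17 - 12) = 61965* sqrt(42)/ 23359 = 17.19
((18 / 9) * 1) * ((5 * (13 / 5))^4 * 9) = 514098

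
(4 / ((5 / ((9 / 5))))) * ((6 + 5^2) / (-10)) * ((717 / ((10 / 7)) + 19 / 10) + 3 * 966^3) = -7544959591122 / 625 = -12071935345.80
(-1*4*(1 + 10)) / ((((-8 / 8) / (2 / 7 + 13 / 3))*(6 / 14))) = 4268 / 9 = 474.22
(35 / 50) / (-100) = -7 / 1000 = -0.01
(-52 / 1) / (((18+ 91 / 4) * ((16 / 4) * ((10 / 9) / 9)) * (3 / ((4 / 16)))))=-351 / 1630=-0.22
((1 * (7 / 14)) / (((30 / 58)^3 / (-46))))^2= 314661536809 / 11390625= 27624.61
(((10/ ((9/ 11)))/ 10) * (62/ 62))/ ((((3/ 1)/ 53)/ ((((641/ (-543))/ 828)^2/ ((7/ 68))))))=4072241591/ 9551292509556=0.00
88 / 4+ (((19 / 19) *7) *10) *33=2332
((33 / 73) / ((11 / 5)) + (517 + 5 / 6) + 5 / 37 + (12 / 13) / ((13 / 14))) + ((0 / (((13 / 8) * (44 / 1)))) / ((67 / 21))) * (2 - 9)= 1421904671 / 2738814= 519.17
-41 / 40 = -1.02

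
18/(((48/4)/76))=114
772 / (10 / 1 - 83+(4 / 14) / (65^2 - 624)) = -10.58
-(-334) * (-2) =-668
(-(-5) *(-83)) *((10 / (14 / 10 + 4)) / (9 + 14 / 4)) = -1660 / 27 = -61.48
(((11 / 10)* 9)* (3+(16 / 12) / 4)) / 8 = 4.12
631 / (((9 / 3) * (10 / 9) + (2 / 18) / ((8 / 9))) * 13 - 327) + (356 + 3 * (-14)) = 2110322 / 6769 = 311.76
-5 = -5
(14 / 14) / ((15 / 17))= 17 / 15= 1.13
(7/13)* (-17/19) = -119/247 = -0.48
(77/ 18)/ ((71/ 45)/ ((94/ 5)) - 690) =-3619/ 583669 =-0.01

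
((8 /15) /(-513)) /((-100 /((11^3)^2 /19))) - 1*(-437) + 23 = 1684900622 /3655125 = 460.97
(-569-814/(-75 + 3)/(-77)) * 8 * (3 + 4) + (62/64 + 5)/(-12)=-31872.72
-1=-1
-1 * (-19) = 19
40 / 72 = 5 / 9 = 0.56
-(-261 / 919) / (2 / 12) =1566 / 919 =1.70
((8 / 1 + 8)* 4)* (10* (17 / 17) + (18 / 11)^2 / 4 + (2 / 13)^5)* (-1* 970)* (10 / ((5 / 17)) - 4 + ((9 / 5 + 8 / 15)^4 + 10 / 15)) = -48455327531536000 / 1213014231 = -39946215.22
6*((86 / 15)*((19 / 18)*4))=6536 / 45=145.24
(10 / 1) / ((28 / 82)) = 205 / 7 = 29.29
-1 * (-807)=807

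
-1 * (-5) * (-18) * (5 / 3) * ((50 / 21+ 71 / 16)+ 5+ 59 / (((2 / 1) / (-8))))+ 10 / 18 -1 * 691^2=-223702019 / 504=-443853.21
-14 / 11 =-1.27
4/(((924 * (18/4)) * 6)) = 1/6237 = 0.00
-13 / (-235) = 13 / 235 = 0.06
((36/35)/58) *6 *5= 108/203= 0.53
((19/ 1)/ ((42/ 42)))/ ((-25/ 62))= -47.12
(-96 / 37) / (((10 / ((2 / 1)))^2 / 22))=-2112 / 925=-2.28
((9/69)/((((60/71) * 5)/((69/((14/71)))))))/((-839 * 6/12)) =-15123/587300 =-0.03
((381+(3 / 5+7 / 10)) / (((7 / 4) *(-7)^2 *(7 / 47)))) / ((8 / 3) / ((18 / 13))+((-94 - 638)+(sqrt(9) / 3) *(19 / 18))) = -19405548 / 472600835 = -0.04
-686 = -686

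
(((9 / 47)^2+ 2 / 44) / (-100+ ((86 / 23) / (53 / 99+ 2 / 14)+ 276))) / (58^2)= 458965 / 3412561647704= 0.00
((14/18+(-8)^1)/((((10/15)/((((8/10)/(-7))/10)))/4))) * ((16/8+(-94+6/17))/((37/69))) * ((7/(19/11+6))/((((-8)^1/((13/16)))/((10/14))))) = 33307703/5988080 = 5.56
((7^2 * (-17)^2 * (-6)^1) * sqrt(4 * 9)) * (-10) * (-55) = -280387800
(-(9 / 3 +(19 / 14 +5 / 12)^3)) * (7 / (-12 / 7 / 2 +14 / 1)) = -5086061 / 1112832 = -4.57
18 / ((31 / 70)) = 1260 / 31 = 40.65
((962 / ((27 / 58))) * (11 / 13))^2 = 2228972944 / 729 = 3057576.05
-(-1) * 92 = 92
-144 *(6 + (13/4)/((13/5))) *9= -9396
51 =51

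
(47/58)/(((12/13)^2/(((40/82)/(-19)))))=-39715/1626552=-0.02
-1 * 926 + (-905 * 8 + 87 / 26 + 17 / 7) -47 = -8207.23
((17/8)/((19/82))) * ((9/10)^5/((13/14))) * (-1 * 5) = -29.16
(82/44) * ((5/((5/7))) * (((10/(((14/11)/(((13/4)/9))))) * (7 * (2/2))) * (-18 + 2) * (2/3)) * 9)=-24873.33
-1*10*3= -30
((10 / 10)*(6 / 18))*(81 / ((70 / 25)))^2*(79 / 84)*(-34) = -8919.89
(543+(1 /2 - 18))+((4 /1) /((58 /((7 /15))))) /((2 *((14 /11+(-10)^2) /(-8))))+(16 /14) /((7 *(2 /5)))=12487611821 /23744910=525.91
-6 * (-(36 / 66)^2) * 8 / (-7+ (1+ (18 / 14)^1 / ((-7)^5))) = -67765824 / 28471421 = -2.38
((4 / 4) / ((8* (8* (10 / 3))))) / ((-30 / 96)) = -3 / 200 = -0.02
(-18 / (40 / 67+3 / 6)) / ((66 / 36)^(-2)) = -8107 / 147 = -55.15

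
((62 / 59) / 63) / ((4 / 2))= 31 / 3717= 0.01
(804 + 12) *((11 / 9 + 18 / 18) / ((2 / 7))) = 19040 / 3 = 6346.67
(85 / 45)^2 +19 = 1828 / 81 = 22.57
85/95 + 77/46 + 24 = 26.57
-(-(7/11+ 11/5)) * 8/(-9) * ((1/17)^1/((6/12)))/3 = -832/8415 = -0.10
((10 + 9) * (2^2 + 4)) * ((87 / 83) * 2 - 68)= -831440 / 83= -10017.35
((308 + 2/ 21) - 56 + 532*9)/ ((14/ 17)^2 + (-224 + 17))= -30588338/ 1252167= -24.43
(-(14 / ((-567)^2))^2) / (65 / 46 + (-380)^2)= -184 / 14010880542755985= -0.00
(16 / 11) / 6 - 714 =-713.76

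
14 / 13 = 1.08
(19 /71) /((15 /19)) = 361 /1065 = 0.34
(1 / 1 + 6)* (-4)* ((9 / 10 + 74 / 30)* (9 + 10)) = -26866 / 15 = -1791.07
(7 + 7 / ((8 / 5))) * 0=0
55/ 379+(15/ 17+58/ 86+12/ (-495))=76690459/ 45713085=1.68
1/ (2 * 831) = 1/ 1662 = 0.00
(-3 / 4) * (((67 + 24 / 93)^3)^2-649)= -61616583812472844992 / 887503681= -69426848734.92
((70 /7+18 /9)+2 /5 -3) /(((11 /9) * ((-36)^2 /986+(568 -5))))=208539 /15301385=0.01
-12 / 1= -12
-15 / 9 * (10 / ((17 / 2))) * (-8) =800 / 51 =15.69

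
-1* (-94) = 94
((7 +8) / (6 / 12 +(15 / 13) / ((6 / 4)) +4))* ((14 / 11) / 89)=5460 / 134123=0.04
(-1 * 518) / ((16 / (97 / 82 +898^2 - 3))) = -17126369561 / 656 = -26107270.67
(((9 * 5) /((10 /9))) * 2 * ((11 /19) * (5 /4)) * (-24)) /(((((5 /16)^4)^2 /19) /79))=-1813910717988864 /78125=-23218057190.26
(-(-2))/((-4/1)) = -0.50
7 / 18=0.39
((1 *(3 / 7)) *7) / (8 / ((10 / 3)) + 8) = 15 / 52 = 0.29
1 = 1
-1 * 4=-4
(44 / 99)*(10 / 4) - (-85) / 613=6895 / 5517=1.25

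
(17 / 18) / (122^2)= 17 / 267912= 0.00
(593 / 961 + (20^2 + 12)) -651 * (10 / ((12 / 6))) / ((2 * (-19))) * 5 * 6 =54454800 / 18259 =2982.35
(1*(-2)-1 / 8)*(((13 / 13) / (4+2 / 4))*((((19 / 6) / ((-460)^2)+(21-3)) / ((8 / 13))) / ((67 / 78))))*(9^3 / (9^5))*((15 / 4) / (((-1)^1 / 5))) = 65656148987 / 17638705152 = 3.72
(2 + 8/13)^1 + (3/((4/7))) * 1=409/52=7.87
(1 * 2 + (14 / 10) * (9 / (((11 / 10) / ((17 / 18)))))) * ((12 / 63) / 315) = 188 / 24255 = 0.01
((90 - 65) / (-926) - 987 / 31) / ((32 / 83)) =-82.65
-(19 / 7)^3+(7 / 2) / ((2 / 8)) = -2057 / 343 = -6.00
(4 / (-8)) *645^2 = -416025 / 2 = -208012.50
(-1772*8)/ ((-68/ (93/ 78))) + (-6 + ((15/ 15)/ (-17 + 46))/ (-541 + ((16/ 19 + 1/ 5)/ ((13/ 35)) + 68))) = 180545060625/ 744328442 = 242.56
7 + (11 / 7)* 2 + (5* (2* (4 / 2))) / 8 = 177 / 14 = 12.64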